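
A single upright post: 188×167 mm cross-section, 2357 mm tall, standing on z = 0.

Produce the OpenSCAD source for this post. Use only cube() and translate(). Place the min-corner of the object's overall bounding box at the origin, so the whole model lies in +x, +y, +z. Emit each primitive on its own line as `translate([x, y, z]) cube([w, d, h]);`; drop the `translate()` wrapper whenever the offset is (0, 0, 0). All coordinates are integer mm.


cube([188, 167, 2357]);


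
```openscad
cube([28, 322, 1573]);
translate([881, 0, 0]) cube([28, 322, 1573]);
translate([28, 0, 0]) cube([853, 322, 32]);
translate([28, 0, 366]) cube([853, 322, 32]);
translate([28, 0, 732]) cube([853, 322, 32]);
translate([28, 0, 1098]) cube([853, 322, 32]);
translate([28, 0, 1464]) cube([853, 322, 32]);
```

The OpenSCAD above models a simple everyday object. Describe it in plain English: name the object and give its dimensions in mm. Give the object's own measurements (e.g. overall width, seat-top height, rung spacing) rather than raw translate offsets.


An open bookshelf. Two side panels, each 28 mm thick, 322 mm deep and 1573 mm tall, stand 909 mm apart (outside-to-outside). Between them sit 5 shelves, each 32 mm thick and 322 mm deep, spanning the full gap between the sides. The bottom shelf rests on the floor (its underside at z = 0) and the clear gap between one shelf's top and the next shelf's underside is 334 mm.


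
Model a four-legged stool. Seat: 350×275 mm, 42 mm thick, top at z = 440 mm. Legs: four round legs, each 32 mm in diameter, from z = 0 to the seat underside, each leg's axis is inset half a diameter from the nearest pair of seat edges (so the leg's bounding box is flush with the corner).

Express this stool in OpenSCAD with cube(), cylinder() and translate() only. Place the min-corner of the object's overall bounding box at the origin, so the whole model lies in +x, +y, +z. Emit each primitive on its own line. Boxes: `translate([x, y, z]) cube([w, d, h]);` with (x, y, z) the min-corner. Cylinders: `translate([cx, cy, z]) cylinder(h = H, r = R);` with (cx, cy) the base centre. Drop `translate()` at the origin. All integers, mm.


translate([0, 0, 398]) cube([350, 275, 42]);
translate([16, 16, 0]) cylinder(h = 398, r = 16);
translate([334, 16, 0]) cylinder(h = 398, r = 16);
translate([16, 259, 0]) cylinder(h = 398, r = 16);
translate([334, 259, 0]) cylinder(h = 398, r = 16);


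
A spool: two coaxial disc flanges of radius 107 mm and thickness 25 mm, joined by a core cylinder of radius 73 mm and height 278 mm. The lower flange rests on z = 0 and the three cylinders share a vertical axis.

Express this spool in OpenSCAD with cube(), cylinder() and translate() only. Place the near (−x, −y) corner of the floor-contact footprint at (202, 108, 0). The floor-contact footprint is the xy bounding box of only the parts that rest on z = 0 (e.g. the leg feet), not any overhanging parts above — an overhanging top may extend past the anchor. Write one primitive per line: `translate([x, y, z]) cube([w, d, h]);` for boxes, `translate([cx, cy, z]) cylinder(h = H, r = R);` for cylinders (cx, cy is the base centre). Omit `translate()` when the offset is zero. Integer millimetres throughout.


translate([309, 215, 0]) cylinder(h = 25, r = 107);
translate([309, 215, 25]) cylinder(h = 278, r = 73);
translate([309, 215, 303]) cylinder(h = 25, r = 107);


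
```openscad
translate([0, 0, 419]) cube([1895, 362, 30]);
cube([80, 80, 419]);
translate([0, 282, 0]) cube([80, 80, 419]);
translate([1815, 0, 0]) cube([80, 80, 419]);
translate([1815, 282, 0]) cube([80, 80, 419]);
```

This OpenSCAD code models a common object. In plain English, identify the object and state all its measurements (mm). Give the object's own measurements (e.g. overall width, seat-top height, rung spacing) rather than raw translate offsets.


A long wooden bench with a 1895 mm (x) × 362 mm (y) seat, 30 mm thick, its top surface 449 mm above the floor. Four 80 mm square legs at the seat corners, flush with the edges, run from z = 0 to the seat underside.


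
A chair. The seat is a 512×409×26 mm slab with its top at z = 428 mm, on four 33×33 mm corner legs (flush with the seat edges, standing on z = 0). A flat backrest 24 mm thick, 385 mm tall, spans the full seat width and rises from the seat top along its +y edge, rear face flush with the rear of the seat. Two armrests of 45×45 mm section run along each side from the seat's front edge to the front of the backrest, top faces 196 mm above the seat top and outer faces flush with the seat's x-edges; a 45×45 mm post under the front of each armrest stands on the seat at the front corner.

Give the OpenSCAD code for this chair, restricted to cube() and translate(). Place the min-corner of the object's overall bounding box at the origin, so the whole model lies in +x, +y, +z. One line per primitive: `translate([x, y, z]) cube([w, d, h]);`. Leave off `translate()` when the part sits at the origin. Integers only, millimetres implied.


translate([0, 0, 402]) cube([512, 409, 26]);
cube([33, 33, 402]);
translate([479, 0, 0]) cube([33, 33, 402]);
translate([0, 376, 0]) cube([33, 33, 402]);
translate([479, 376, 0]) cube([33, 33, 402]);
translate([0, 385, 428]) cube([512, 24, 385]);
translate([0, 0, 579]) cube([45, 385, 45]);
translate([467, 0, 579]) cube([45, 385, 45]);
translate([0, 0, 428]) cube([45, 45, 151]);
translate([467, 0, 428]) cube([45, 45, 151]);


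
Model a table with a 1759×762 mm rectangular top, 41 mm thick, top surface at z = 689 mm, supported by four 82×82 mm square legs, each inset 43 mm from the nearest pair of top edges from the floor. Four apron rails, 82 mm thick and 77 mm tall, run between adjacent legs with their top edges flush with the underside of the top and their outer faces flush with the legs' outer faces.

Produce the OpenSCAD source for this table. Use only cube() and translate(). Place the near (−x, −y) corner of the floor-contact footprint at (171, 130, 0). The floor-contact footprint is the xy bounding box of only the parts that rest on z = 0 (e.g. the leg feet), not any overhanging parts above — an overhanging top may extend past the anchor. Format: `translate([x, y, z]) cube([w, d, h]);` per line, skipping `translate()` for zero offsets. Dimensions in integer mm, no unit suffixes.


translate([128, 87, 648]) cube([1759, 762, 41]);
translate([171, 130, 0]) cube([82, 82, 648]);
translate([1762, 130, 0]) cube([82, 82, 648]);
translate([171, 724, 0]) cube([82, 82, 648]);
translate([1762, 724, 0]) cube([82, 82, 648]);
translate([253, 130, 571]) cube([1509, 82, 77]);
translate([253, 724, 571]) cube([1509, 82, 77]);
translate([171, 212, 571]) cube([82, 512, 77]);
translate([1762, 212, 571]) cube([82, 512, 77]);


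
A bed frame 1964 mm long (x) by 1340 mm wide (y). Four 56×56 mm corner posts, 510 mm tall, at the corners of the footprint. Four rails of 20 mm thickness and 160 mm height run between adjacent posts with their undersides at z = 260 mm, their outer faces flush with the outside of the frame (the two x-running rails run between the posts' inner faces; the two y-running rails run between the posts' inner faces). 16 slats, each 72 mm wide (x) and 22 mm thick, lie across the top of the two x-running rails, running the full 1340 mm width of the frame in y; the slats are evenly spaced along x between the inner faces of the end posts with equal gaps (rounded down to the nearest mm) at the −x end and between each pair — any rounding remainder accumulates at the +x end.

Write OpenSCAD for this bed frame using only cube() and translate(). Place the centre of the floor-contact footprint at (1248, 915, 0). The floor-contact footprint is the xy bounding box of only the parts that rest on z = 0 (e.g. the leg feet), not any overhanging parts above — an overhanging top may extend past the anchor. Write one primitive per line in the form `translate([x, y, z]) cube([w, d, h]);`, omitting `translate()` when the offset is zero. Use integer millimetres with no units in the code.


translate([266, 245, 0]) cube([56, 56, 510]);
translate([266, 1529, 0]) cube([56, 56, 510]);
translate([2174, 245, 0]) cube([56, 56, 510]);
translate([2174, 1529, 0]) cube([56, 56, 510]);
translate([322, 245, 260]) cube([1852, 20, 160]);
translate([322, 1565, 260]) cube([1852, 20, 160]);
translate([266, 301, 260]) cube([20, 1228, 160]);
translate([2210, 301, 260]) cube([20, 1228, 160]);
translate([363, 245, 420]) cube([72, 1340, 22]);
translate([476, 245, 420]) cube([72, 1340, 22]);
translate([589, 245, 420]) cube([72, 1340, 22]);
translate([702, 245, 420]) cube([72, 1340, 22]);
translate([815, 245, 420]) cube([72, 1340, 22]);
translate([928, 245, 420]) cube([72, 1340, 22]);
translate([1041, 245, 420]) cube([72, 1340, 22]);
translate([1154, 245, 420]) cube([72, 1340, 22]);
translate([1267, 245, 420]) cube([72, 1340, 22]);
translate([1380, 245, 420]) cube([72, 1340, 22]);
translate([1493, 245, 420]) cube([72, 1340, 22]);
translate([1606, 245, 420]) cube([72, 1340, 22]);
translate([1719, 245, 420]) cube([72, 1340, 22]);
translate([1832, 245, 420]) cube([72, 1340, 22]);
translate([1945, 245, 420]) cube([72, 1340, 22]);
translate([2058, 245, 420]) cube([72, 1340, 22]);


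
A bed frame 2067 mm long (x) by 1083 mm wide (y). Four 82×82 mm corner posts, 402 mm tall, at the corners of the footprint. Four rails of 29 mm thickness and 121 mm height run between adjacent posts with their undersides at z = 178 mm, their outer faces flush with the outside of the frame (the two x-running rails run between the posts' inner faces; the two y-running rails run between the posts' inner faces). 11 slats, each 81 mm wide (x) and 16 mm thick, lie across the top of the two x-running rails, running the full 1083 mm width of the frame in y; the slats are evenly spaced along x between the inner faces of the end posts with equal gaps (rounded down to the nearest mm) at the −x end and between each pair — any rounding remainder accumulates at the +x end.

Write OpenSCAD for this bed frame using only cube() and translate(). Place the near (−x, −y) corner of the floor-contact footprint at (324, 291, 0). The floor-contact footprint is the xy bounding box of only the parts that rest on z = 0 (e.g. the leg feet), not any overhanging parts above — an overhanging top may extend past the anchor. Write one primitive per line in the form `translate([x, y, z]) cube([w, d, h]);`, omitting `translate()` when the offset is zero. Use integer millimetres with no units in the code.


translate([324, 291, 0]) cube([82, 82, 402]);
translate([324, 1292, 0]) cube([82, 82, 402]);
translate([2309, 291, 0]) cube([82, 82, 402]);
translate([2309, 1292, 0]) cube([82, 82, 402]);
translate([406, 291, 178]) cube([1903, 29, 121]);
translate([406, 1345, 178]) cube([1903, 29, 121]);
translate([324, 373, 178]) cube([29, 919, 121]);
translate([2362, 373, 178]) cube([29, 919, 121]);
translate([490, 291, 299]) cube([81, 1083, 16]);
translate([655, 291, 299]) cube([81, 1083, 16]);
translate([820, 291, 299]) cube([81, 1083, 16]);
translate([985, 291, 299]) cube([81, 1083, 16]);
translate([1150, 291, 299]) cube([81, 1083, 16]);
translate([1315, 291, 299]) cube([81, 1083, 16]);
translate([1480, 291, 299]) cube([81, 1083, 16]);
translate([1645, 291, 299]) cube([81, 1083, 16]);
translate([1810, 291, 299]) cube([81, 1083, 16]);
translate([1975, 291, 299]) cube([81, 1083, 16]);
translate([2140, 291, 299]) cube([81, 1083, 16]);


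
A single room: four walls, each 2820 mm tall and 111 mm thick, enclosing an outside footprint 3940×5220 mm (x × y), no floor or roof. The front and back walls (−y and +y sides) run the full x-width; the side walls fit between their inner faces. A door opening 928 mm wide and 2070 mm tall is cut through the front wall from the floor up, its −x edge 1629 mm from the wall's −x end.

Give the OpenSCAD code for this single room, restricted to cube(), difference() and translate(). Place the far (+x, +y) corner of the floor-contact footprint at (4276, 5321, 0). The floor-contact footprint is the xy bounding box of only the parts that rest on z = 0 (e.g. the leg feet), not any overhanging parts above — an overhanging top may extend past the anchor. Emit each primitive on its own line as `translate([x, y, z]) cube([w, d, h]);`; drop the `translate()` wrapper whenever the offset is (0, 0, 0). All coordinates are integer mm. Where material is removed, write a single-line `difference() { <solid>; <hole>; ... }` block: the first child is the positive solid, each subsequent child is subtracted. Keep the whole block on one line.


difference() { translate([336, 101, 0]) cube([3940, 111, 2820]); translate([1965, 101, 0]) cube([928, 111, 2070]); }
translate([336, 5210, 0]) cube([3940, 111, 2820]);
translate([336, 212, 0]) cube([111, 4998, 2820]);
translate([4165, 212, 0]) cube([111, 4998, 2820]);


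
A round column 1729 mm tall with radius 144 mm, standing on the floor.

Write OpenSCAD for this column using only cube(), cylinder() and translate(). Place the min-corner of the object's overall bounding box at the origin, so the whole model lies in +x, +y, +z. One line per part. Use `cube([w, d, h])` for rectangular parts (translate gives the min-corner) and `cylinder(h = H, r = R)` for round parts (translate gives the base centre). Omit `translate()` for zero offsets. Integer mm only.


translate([144, 144, 0]) cylinder(h = 1729, r = 144);


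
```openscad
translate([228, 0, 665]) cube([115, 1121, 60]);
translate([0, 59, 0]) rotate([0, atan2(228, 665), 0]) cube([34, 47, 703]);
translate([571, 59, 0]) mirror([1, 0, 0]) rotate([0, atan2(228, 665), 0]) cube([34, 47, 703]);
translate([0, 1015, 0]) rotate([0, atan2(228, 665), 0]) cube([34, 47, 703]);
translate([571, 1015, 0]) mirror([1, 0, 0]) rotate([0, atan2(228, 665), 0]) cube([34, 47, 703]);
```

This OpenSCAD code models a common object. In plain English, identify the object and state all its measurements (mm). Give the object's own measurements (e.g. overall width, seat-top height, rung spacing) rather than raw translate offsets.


A sawhorse. A 115×1121×60 mm beam (x, y, z) sits on two A-frame leg pairs. Each pair is two raked legs of 34×47 mm section (47 mm along y) splaying symmetrically in x. Each leg rises 665 mm vertically over 228 mm of horizontal reach and is 703 mm long along its own axis. Every leg's outer bottom edge rests on the floor and its outer top edge meets a bottom edge of the beam — the left legs (tilting toward +x) meet the beam's −x bottom edge, the right legs (their mirror images, tilting toward −x) meet its +x bottom edge — so the leg tops tuck under the beam, the beam's underside is 665 mm above the floor, and the feet are 571 mm apart outside-to-outside with the beam centred between them. The two leg pairs are set in 59 mm from either end of the beam.


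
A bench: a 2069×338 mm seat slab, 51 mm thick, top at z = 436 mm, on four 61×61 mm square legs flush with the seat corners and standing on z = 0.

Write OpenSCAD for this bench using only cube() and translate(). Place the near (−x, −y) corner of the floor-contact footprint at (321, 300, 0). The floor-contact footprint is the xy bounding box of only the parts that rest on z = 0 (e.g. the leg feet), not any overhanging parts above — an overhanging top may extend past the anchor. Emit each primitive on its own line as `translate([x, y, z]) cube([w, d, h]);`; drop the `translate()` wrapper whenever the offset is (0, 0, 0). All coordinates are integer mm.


// leg_h = 436 − 51 = 385
translate([321, 300, 385]) cube([2069, 338, 51]);
translate([321, 300, 0]) cube([61, 61, 385]);
translate([321, 577, 0]) cube([61, 61, 385]);
translate([2329, 300, 0]) cube([61, 61, 385]);
translate([2329, 577, 0]) cube([61, 61, 385]);


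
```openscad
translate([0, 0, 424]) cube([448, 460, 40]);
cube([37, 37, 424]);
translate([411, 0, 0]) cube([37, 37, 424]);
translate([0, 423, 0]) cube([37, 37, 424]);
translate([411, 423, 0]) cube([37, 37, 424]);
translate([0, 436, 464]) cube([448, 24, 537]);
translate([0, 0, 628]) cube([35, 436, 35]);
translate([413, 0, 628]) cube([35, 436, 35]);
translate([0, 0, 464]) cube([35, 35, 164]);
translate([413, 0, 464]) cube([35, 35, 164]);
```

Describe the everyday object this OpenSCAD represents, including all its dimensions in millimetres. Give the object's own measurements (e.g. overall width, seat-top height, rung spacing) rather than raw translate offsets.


A chair. The seat is a 448×460×40 mm slab with its top at z = 464 mm, on four 37×37 mm corner legs (flush with the seat edges, standing on z = 0). A flat backrest 24 mm thick, 537 mm tall, spans the full seat width and rises from the seat top along its +y edge, rear face flush with the rear of the seat. Two armrests of 35×35 mm section run along each side from the seat's front edge to the front of the backrest, top faces 199 mm above the seat top and outer faces flush with the seat's x-edges; a 35×35 mm post under the front of each armrest stands on the seat at the front corner.


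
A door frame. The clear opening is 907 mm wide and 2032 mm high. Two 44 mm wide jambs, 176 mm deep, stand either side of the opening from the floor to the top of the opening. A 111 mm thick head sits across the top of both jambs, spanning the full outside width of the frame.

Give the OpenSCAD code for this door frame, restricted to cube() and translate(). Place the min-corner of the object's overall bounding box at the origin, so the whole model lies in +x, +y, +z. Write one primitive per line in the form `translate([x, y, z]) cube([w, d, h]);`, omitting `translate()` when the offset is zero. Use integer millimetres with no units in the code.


cube([44, 176, 2032]);
translate([951, 0, 0]) cube([44, 176, 2032]);
translate([0, 0, 2032]) cube([995, 176, 111]);


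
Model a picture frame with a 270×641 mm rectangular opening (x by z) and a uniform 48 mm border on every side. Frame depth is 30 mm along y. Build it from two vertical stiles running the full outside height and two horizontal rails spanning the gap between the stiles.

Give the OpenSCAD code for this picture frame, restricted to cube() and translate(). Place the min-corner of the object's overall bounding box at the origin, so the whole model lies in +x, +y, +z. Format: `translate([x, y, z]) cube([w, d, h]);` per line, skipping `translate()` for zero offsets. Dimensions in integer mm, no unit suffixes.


cube([48, 30, 737]);
translate([318, 0, 0]) cube([48, 30, 737]);
translate([48, 0, 0]) cube([270, 30, 48]);
translate([48, 0, 689]) cube([270, 30, 48]);


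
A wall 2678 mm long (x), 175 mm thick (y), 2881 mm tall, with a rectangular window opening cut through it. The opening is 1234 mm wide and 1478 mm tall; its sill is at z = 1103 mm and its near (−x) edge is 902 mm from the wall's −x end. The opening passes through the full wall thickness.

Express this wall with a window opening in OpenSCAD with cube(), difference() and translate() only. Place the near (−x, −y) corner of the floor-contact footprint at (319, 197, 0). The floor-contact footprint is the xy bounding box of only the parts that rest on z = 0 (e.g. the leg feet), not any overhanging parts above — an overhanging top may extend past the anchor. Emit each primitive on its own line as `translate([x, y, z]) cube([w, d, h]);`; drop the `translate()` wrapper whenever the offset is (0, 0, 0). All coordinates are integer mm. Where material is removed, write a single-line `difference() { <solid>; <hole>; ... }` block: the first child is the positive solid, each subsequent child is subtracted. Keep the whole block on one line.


difference() { translate([319, 197, 0]) cube([2678, 175, 2881]); translate([1221, 197, 1103]) cube([1234, 175, 1478]); }


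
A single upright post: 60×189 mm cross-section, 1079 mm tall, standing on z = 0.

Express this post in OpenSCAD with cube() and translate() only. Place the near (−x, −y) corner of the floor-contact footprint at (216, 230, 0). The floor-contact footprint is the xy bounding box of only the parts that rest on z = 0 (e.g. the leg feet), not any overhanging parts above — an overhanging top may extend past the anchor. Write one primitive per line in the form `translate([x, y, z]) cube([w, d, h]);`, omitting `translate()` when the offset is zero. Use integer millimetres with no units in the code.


translate([216, 230, 0]) cube([60, 189, 1079]);


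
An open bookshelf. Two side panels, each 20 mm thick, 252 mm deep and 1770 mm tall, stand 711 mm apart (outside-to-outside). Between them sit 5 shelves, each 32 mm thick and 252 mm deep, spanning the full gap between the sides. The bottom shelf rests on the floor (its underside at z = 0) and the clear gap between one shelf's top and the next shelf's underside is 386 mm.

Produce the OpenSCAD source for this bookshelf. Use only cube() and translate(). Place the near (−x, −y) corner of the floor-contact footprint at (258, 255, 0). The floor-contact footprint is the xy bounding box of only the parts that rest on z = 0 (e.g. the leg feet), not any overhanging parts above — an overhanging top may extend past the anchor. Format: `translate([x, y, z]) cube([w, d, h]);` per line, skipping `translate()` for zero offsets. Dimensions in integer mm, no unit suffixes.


translate([258, 255, 0]) cube([20, 252, 1770]);
translate([949, 255, 0]) cube([20, 252, 1770]);
translate([278, 255, 0]) cube([671, 252, 32]);
translate([278, 255, 418]) cube([671, 252, 32]);
translate([278, 255, 836]) cube([671, 252, 32]);
translate([278, 255, 1254]) cube([671, 252, 32]);
translate([278, 255, 1672]) cube([671, 252, 32]);


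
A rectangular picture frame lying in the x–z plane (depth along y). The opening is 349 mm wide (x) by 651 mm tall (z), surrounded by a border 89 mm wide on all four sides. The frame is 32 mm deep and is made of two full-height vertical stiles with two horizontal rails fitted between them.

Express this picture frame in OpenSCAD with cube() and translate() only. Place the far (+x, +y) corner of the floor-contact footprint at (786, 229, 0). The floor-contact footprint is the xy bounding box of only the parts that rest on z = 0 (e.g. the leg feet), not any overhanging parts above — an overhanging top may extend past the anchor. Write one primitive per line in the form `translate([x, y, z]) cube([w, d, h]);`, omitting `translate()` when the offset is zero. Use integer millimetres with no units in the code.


translate([259, 197, 0]) cube([89, 32, 829]);
translate([697, 197, 0]) cube([89, 32, 829]);
translate([348, 197, 0]) cube([349, 32, 89]);
translate([348, 197, 740]) cube([349, 32, 89]);


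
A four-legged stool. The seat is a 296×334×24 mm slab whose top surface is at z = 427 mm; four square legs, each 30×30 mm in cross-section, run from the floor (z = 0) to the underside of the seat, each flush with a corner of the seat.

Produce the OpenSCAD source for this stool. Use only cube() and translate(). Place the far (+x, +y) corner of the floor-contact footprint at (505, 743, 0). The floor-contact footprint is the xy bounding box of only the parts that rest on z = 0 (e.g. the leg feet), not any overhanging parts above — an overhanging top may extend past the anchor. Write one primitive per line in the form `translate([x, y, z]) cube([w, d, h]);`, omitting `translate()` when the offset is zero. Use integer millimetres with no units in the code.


translate([209, 409, 403]) cube([296, 334, 24]);
translate([209, 409, 0]) cube([30, 30, 403]);
translate([475, 409, 0]) cube([30, 30, 403]);
translate([209, 713, 0]) cube([30, 30, 403]);
translate([475, 713, 0]) cube([30, 30, 403]);


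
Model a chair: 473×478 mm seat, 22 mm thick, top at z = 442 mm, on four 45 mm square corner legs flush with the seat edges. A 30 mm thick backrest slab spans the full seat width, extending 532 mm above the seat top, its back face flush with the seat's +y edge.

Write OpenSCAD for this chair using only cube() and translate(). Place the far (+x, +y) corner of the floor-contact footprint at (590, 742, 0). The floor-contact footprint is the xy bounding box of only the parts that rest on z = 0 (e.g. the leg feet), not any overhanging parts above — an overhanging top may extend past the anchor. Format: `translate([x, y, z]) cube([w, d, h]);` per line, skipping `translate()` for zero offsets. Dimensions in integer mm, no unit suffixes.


translate([117, 264, 420]) cube([473, 478, 22]);
translate([117, 264, 0]) cube([45, 45, 420]);
translate([545, 264, 0]) cube([45, 45, 420]);
translate([117, 697, 0]) cube([45, 45, 420]);
translate([545, 697, 0]) cube([45, 45, 420]);
translate([117, 712, 442]) cube([473, 30, 532]);


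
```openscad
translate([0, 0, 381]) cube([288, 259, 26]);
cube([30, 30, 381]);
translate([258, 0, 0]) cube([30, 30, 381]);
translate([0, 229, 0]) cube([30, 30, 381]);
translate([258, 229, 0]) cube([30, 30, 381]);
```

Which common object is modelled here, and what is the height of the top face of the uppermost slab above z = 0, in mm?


A stool. The seat height is 407 mm.

A 288×259×26 slab at z = 381 on four corner posts — a stool. The seat top is 381 + 26 = 407 mm.


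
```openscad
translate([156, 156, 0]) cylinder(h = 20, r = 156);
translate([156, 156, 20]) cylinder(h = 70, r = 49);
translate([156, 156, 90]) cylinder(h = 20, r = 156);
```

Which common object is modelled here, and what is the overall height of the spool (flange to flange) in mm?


A spool. The overall height is 110 mm.

Three coaxial cylinders, large–small–large — a spool. Two 20 mm flanges and a 70 mm core give 20 + 70 + 20 = 110 mm.


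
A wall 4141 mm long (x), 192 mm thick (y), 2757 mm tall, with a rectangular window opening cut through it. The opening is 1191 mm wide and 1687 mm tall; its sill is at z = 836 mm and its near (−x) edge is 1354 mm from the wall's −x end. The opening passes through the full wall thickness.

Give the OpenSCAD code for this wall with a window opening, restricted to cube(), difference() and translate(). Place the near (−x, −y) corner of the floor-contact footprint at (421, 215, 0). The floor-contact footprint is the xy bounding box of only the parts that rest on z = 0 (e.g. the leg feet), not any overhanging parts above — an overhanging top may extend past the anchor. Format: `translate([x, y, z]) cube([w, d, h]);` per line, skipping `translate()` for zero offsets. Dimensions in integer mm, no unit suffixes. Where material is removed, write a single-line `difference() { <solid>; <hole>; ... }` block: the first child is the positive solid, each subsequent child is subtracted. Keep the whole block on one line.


difference() { translate([421, 215, 0]) cube([4141, 192, 2757]); translate([1775, 215, 836]) cube([1191, 192, 1687]); }


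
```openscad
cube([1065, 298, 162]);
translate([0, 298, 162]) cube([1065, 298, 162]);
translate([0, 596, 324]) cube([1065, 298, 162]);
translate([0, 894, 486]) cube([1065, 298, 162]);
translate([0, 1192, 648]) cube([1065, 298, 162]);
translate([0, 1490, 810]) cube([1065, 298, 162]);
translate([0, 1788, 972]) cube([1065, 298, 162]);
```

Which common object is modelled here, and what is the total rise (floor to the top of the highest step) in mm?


A staircase. The total rise is 1134 mm.

7 identical blocks, each offset up and back from the previous — a staircase. Each step is 162 mm tall and there are 7 of them, so the total rise is 7 × 162 = 1134 mm.


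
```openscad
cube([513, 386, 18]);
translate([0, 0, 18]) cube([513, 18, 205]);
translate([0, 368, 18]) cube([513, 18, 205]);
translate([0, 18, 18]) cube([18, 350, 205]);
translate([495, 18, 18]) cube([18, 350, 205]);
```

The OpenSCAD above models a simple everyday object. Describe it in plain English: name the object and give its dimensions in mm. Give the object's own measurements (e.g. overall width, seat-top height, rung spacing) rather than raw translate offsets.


An open-topped rectangular box: outside dimensions 513×386×223 mm, with a uniform wall and base thickness of 18 mm. The base is a full 513×386 slab on the floor; four walls sit on top of the base. The front and back walls (the −y and +y sides) span the full width; the two side walls fit between them.


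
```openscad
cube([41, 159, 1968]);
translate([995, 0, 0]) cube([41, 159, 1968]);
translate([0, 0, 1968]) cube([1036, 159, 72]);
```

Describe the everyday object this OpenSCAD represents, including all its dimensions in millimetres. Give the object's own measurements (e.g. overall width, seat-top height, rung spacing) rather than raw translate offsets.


A door frame. The clear opening is 954 mm wide and 1968 mm high. Two 41 mm wide jambs, 159 mm deep, stand either side of the opening from the floor to the top of the opening. A 72 mm thick head sits across the top of both jambs, spanning the full outside width of the frame.


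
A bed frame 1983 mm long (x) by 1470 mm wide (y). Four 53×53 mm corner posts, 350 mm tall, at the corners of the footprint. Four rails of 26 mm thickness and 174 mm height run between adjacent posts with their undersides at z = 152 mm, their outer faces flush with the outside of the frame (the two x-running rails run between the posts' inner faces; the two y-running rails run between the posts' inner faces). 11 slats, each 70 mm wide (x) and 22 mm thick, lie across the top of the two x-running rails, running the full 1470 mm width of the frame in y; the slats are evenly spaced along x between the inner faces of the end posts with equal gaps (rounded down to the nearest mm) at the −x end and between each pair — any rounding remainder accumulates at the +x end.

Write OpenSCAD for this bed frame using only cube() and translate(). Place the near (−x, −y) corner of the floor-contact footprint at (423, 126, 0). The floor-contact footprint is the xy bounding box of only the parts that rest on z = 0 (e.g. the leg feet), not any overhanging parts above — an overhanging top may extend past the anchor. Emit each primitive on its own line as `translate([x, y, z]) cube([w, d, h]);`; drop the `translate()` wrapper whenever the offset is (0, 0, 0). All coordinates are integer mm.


translate([423, 126, 0]) cube([53, 53, 350]);
translate([423, 1543, 0]) cube([53, 53, 350]);
translate([2353, 126, 0]) cube([53, 53, 350]);
translate([2353, 1543, 0]) cube([53, 53, 350]);
translate([476, 126, 152]) cube([1877, 26, 174]);
translate([476, 1570, 152]) cube([1877, 26, 174]);
translate([423, 179, 152]) cube([26, 1364, 174]);
translate([2380, 179, 152]) cube([26, 1364, 174]);
translate([568, 126, 326]) cube([70, 1470, 22]);
translate([730, 126, 326]) cube([70, 1470, 22]);
translate([892, 126, 326]) cube([70, 1470, 22]);
translate([1054, 126, 326]) cube([70, 1470, 22]);
translate([1216, 126, 326]) cube([70, 1470, 22]);
translate([1378, 126, 326]) cube([70, 1470, 22]);
translate([1540, 126, 326]) cube([70, 1470, 22]);
translate([1702, 126, 326]) cube([70, 1470, 22]);
translate([1864, 126, 326]) cube([70, 1470, 22]);
translate([2026, 126, 326]) cube([70, 1470, 22]);
translate([2188, 126, 326]) cube([70, 1470, 22]);


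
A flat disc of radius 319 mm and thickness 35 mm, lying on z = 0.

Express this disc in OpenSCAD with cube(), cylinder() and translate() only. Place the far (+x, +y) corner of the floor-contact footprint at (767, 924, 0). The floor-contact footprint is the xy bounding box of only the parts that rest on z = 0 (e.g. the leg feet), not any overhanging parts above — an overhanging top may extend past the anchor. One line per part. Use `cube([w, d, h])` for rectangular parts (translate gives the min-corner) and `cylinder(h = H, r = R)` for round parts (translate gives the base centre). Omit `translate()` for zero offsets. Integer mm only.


translate([448, 605, 0]) cylinder(h = 35, r = 319);


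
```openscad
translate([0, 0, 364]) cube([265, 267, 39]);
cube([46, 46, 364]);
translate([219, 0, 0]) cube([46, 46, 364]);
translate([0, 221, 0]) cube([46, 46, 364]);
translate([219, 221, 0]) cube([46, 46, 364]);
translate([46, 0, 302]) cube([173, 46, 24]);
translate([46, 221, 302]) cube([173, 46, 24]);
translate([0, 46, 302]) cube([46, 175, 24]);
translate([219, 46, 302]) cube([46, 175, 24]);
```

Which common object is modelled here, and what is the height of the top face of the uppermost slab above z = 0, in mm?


A stool. The seat height is 403 mm.

A 265×267×39 slab at z = 364 on four corner posts — a stool. The seat top is 364 + 39 = 403 mm.


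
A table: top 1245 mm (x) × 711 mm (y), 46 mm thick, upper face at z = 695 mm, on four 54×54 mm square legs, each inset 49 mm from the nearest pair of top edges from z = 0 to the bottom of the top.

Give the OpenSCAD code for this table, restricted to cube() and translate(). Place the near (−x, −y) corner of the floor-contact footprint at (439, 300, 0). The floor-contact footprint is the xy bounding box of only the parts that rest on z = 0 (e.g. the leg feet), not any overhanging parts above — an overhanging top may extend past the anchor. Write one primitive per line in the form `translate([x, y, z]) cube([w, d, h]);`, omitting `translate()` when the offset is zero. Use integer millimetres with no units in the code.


// leg_h = 695 - 46 = 649
translate([390, 251, 649]) cube([1245, 711, 46]);
translate([439, 300, 0]) cube([54, 54, 649]);
translate([1532, 300, 0]) cube([54, 54, 649]);
translate([439, 859, 0]) cube([54, 54, 649]);
translate([1532, 859, 0]) cube([54, 54, 649]);


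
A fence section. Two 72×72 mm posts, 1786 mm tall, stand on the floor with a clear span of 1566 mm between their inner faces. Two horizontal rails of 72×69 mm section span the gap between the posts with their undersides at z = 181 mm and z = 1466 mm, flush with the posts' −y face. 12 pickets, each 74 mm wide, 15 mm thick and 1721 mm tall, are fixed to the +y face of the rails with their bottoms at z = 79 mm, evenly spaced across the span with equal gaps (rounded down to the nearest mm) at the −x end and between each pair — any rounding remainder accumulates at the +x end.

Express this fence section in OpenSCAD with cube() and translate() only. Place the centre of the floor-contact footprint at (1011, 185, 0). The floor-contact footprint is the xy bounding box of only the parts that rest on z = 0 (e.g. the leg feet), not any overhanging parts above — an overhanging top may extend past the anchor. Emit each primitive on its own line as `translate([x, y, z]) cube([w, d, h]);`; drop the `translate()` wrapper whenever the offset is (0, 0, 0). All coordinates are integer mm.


translate([156, 149, 0]) cube([72, 72, 1786]);
translate([1794, 149, 0]) cube([72, 72, 1786]);
translate([228, 149, 181]) cube([1566, 72, 69]);
translate([228, 149, 1466]) cube([1566, 72, 69]);
translate([280, 221, 79]) cube([74, 15, 1721]);
translate([406, 221, 79]) cube([74, 15, 1721]);
translate([532, 221, 79]) cube([74, 15, 1721]);
translate([658, 221, 79]) cube([74, 15, 1721]);
translate([784, 221, 79]) cube([74, 15, 1721]);
translate([910, 221, 79]) cube([74, 15, 1721]);
translate([1036, 221, 79]) cube([74, 15, 1721]);
translate([1162, 221, 79]) cube([74, 15, 1721]);
translate([1288, 221, 79]) cube([74, 15, 1721]);
translate([1414, 221, 79]) cube([74, 15, 1721]);
translate([1540, 221, 79]) cube([74, 15, 1721]);
translate([1666, 221, 79]) cube([74, 15, 1721]);


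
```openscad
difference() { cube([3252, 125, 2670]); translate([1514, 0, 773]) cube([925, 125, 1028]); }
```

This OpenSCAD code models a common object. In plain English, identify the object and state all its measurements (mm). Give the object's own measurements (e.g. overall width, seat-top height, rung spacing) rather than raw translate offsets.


A wall 3252 mm long (x), 125 mm thick (y), 2670 mm tall, with a rectangular window opening cut through it. The opening is 925 mm wide and 1028 mm tall; its sill is at z = 773 mm and its near (−x) edge is 1514 mm from the wall's −x end. The opening passes through the full wall thickness.


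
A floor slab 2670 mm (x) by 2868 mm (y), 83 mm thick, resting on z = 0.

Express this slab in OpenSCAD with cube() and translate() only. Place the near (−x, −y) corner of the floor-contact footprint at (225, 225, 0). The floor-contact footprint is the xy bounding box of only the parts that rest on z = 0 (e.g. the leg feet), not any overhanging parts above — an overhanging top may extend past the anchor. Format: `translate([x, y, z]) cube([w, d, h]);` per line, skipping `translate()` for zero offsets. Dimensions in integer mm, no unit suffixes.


translate([225, 225, 0]) cube([2670, 2868, 83]);


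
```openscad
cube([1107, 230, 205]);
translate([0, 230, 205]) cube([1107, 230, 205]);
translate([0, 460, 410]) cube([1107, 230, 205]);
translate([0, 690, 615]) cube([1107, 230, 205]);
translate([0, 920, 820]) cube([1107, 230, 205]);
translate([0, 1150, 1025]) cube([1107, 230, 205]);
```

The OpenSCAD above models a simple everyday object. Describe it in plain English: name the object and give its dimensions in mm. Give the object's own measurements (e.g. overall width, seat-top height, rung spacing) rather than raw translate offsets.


A straight staircase of 6 solid steps. Each step is 1107 mm wide (x), 230 mm deep (y, the going) and 205 mm tall (the rise). The first step rests on the floor; each subsequent step sits one going further in +y and one rise higher in +z, directly behind and above the previous step with no overlap.


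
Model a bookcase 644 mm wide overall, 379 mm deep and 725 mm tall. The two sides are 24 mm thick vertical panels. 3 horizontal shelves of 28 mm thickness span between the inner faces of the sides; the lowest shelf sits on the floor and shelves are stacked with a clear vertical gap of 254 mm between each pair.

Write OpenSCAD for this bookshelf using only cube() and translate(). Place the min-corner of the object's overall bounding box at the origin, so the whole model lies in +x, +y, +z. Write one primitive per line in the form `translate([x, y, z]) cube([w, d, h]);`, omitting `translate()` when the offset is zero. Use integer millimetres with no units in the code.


cube([24, 379, 725]);
translate([620, 0, 0]) cube([24, 379, 725]);
translate([24, 0, 0]) cube([596, 379, 28]);
translate([24, 0, 282]) cube([596, 379, 28]);
translate([24, 0, 564]) cube([596, 379, 28]);


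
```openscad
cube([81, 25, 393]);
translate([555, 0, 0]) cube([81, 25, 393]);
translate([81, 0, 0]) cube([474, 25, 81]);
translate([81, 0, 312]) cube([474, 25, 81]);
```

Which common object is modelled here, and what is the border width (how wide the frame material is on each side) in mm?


A picture frame. The border width is 81 mm.

Four thin pieces enclosing a rectangular opening — a picture frame. The two full-height stiles are 393 mm tall; the top rail sits at z = 312 and is 81 mm tall, so the border above the opening is 393 − 312 = 81 mm, matching the stile x-width.


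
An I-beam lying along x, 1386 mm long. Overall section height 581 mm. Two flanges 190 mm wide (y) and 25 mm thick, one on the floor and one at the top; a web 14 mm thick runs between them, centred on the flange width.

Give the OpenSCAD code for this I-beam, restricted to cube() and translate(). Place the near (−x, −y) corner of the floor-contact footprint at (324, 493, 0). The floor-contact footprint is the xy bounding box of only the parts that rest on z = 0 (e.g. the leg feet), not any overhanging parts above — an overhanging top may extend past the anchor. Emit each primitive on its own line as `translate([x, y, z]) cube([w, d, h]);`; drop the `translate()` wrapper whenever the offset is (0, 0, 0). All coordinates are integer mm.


translate([324, 493, 0]) cube([1386, 190, 25]);
translate([324, 581, 25]) cube([1386, 14, 531]);
translate([324, 493, 556]) cube([1386, 190, 25]);


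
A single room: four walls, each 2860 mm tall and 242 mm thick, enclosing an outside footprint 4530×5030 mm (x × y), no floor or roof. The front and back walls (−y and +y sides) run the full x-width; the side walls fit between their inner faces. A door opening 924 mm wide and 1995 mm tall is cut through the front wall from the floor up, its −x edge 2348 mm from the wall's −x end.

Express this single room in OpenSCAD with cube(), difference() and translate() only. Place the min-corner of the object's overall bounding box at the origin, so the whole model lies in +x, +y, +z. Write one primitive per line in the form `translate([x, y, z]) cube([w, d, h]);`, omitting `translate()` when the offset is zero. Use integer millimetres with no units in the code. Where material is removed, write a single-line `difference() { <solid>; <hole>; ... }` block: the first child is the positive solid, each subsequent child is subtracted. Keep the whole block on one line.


difference() { cube([4530, 242, 2860]); translate([2348, 0, 0]) cube([924, 242, 1995]); }
translate([0, 4788, 0]) cube([4530, 242, 2860]);
translate([0, 242, 0]) cube([242, 4546, 2860]);
translate([4288, 242, 0]) cube([242, 4546, 2860]);
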